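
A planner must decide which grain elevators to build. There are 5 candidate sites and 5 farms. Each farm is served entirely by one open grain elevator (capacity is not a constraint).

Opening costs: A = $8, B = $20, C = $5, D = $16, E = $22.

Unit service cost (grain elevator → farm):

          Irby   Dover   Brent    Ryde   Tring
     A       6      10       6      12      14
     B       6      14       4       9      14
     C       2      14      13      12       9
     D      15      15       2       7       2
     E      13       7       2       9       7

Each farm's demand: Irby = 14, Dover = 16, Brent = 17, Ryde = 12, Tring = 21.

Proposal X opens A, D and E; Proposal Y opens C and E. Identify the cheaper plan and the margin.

Proposal X is cheaper by 54.

Proposal X: {A, D, E}: Irby→A 6·14=84, Dover→E 7·16=112, Brent→D 2·17=34, Ryde→D 7·12=84, Tring→D 2·21=42. Service 356; fixed 46; total 402.
Proposal Y: {C, E}: Irby→C 2·14=28, Dover→E 7·16=112, Brent→E 2·17=34, Ryde→E 9·12=108, Tring→E 7·21=147. Service 429; fixed 27; total 456.
Difference: |402 − 456| = 54.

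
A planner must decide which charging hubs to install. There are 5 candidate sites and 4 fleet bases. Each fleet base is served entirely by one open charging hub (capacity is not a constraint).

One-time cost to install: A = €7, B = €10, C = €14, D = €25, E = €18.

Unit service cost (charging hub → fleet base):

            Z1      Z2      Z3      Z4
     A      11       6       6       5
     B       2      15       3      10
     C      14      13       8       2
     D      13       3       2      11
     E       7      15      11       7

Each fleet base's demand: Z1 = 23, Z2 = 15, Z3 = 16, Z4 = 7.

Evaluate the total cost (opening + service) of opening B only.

Total cost: 399

Each fleet base is assigned to its cheapest site among the open ones.
{B}: Z1→B 2·23=46, Z2→B 15·15=225, Z3→B 3·16=48, Z4→B 10·7=70. Service 389; fixed 10; total 399.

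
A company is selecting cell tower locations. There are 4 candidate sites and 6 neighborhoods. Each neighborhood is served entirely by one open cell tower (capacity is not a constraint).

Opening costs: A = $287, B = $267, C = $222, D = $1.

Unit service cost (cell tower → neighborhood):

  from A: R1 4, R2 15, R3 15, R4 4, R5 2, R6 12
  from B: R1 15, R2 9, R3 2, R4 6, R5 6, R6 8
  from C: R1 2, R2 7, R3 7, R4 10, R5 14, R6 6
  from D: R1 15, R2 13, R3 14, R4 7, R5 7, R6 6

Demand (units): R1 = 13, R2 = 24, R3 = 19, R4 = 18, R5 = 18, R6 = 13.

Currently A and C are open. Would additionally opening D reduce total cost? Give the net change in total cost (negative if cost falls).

Current service cost with {A, C}: 513.
Adding D: each neighborhood re-picks its cheapest; new service cost 513, saving 0.
Extra fixed cost: 1. Net change = 1 − 0 = 1.
(Totals: 1022 → 1023.)

No — net change +1 (cost rises by 1).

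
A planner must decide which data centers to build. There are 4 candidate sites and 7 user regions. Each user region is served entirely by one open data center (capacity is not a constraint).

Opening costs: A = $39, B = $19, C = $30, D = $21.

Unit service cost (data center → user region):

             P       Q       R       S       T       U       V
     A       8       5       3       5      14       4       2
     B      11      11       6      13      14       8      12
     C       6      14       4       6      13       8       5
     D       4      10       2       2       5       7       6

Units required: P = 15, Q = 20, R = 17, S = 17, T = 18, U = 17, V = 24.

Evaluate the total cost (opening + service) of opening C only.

Total cost: 1060

Each user region is assigned to its cheapest site among the open ones.
{C}: P→C 6·15=90, Q→C 14·20=280, R→C 4·17=68, S→C 6·17=102, T→C 13·18=234, U→C 8·17=136, V→C 5·24=120. Service 1030; fixed 30; total 1060.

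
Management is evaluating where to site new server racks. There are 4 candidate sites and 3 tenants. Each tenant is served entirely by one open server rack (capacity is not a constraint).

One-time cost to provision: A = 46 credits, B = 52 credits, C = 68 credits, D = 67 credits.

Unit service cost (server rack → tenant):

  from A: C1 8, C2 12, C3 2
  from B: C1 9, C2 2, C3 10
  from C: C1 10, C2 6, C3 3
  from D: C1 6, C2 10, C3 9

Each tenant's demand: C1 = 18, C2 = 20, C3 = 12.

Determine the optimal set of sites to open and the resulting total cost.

For any fixed open set, each tenant goes to its cheapest open site; total = fixed + service.
{A, B}: C1→A 8·18=144, C2→B 2·20=40, C3→A 2·12=24. Service 208; fixed 98; total 306.
{A, B, D}: C1→D 6·18=108, C2→B 2·20=40, C3→A 2·12=24. Service 172; fixed 165; total 337.
{B, C}: service 238 + fixed 120 = 358
{A, B, C, D}: service 172 + fixed 233 = 405
No other subset beats 306.

Open A and B; minimum total cost 306.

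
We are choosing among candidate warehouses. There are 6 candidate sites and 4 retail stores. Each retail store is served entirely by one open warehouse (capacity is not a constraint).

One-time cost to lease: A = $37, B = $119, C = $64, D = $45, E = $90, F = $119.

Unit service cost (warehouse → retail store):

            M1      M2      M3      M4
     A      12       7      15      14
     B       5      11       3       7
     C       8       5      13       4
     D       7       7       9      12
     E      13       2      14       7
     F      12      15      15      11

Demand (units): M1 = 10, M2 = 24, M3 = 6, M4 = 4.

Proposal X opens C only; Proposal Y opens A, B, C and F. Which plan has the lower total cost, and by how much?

Proposal X is cheaper by 185.

Proposal X: {C}: M1→C 8·10=80, M2→C 5·24=120, M3→C 13·6=78, M4→C 4·4=16. Service 294; fixed 64; total 358.
Proposal Y: {A, B, C, F}: M1→B 5·10=50, M2→C 5·24=120, M3→B 3·6=18, M4→C 4·4=16. Service 204; fixed 339; total 543.
Difference: |358 − 543| = 185.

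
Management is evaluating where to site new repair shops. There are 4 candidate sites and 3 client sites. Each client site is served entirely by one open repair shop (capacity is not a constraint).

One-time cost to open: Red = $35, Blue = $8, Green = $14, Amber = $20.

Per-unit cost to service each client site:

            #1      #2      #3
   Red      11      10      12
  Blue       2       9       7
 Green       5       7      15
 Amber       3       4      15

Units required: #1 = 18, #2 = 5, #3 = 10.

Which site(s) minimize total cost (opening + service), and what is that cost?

Open Blue and Amber; minimum total cost 154.

For any fixed open set, each client site goes to its cheapest open site; total = fixed + service.
{Blue, Amber}: #1→Blue 2·18=36, #2→Amber 4·5=20, #3→Blue 7·10=70. Service 126; fixed 28; total 154.
{Blue}: service 151 + fixed 8 = 159
{Blue, Green}: service 141 + fixed 22 = 163
{Red, Blue, Green, Amber}: service 126 + fixed 77 = 203
No other subset beats 154.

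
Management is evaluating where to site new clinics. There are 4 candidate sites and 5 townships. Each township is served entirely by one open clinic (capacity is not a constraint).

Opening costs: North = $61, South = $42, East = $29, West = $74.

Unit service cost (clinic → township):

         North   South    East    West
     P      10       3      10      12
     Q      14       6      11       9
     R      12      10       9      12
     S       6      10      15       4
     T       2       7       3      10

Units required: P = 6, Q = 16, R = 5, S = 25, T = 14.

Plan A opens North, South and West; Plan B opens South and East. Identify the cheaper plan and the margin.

Plan A is cheaper by 53.

Plan A: {North, South, West}: P→South 3·6=18, Q→South 6·16=96, R→South 10·5=50, S→West 4·25=100, T→North 2·14=28. Service 292; fixed 177; total 469.
Plan B: {South, East}: P→South 3·6=18, Q→South 6·16=96, R→East 9·5=45, S→South 10·25=250, T→East 3·14=42. Service 451; fixed 71; total 522.
Difference: |469 − 522| = 53.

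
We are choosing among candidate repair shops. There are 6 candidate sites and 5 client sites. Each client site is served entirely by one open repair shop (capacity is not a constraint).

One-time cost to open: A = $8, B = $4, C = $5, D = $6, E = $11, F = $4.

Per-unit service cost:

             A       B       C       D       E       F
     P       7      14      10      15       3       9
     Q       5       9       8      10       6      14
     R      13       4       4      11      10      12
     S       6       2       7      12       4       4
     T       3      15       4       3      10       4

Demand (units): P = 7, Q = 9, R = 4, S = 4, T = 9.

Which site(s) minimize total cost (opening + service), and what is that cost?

For any fixed open set, each client site goes to its cheapest open site; total = fixed + service.
{A, B, E}: P→E 3·7=21, Q→A 5·9=45, R→B 4·4=16, S→B 2·4=8, T→A 3·9=27. Service 117; fixed 23; total 140.
{A, B, E, F}: service 117 + fixed 27 = 144
{A, B, C, E}: P→E 3·7=21, Q→A 5·9=45, R→B 4·4=16, S→B 2·4=8, T→A 3·9=27. Service 117; fixed 28; total 145.
{A, B, C, D, E, F}: service 117 + fixed 38 = 155
No other subset beats 140.

Open A, B and E; minimum total cost 140.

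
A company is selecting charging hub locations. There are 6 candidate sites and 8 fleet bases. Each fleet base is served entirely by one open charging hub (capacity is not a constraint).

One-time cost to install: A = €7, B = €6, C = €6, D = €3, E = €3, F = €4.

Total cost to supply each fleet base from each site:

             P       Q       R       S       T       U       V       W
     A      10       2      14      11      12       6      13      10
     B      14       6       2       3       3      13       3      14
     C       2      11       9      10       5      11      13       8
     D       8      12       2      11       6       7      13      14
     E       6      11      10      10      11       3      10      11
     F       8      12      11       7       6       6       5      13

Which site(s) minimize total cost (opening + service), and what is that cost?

Open B, C and E; minimum total cost 45.

For any fixed open set, each fleet base goes to its cheapest open site; total = fixed + service.
{B, C, E}: P→C 2, Q→B 6, R→B 2, S→B 3, T→B 3, U→E 3, V→B 3, W→C 8. Service 30; fixed 15; total 45.
{B, E}: P→E 6, Q→B 6, R→B 2, S→B 3, T→B 3, U→E 3, V→B 3, W→E 11. Service 37; fixed 9; total 46.
{A, B, C}: service 29 + fixed 19 = 48
{A, B, C, D, E, F}: P→C 2, Q→A 2, R→B 2, S→B 3, T→B 3, U→E 3, V→B 3, W→C 8. Service 26; fixed 29; total 55.
No other subset beats 45.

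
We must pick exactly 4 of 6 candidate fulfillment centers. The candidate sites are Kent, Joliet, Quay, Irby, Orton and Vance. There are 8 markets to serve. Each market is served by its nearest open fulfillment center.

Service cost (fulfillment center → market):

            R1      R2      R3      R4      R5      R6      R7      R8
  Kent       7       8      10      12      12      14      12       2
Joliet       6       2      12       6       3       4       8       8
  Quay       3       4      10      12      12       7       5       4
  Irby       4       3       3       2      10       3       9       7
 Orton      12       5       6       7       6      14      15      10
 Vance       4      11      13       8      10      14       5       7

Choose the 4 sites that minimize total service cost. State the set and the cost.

Choose Kent, Joliet, Quay and Irby; total service cost 23.

With exactly 4 open, each market uses its cheapest among the chosen.
{Kent, Joliet, Quay, Irby}: R1→Quay 3, R2→Joliet 2, R3→Irby 3, R4→Irby 2, R5→Joliet 3, R6→Irby 3, R7→Quay 5, R8→Kent 2. Service cost 23.
{Kent, Joliet, Irby, Vance}: service cost 24
{Joliet, Quay, Irby, Orton}: service cost 25
Among all 15 size-4 choices, {Kent, Joliet, Quay, Irby} is lowest.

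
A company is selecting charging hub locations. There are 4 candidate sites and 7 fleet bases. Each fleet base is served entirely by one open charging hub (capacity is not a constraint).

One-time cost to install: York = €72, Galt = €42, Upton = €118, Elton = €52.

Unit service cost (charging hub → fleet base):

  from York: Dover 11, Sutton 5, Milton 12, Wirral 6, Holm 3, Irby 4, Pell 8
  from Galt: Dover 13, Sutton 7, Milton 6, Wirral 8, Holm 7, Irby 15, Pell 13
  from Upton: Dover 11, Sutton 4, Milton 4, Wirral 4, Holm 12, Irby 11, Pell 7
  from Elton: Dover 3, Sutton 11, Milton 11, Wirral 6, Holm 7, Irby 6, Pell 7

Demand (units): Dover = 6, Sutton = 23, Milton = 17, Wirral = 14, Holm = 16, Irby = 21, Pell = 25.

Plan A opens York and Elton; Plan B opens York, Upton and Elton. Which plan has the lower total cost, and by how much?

Plan A: {York, Elton}: Dover→Elton 3·6=18, Sutton→York 5·23=115, Milton→Elton 11·17=187, Wirral→York 6·14=84, Holm→York 3·16=48, Irby→York 4·21=84, Pell→Elton 7·25=175. Service 711; fixed 124; total 835.
Plan B: {York, Upton, Elton}: Dover→Elton 3·6=18, Sutton→Upton 4·23=92, Milton→Upton 4·17=68, Wirral→Upton 4·14=56, Holm→York 3·16=48, Irby→York 4·21=84, Pell→Upton 7·25=175. Service 541; fixed 242; total 783.
Difference: |835 − 783| = 52.

Plan B is cheaper by 52.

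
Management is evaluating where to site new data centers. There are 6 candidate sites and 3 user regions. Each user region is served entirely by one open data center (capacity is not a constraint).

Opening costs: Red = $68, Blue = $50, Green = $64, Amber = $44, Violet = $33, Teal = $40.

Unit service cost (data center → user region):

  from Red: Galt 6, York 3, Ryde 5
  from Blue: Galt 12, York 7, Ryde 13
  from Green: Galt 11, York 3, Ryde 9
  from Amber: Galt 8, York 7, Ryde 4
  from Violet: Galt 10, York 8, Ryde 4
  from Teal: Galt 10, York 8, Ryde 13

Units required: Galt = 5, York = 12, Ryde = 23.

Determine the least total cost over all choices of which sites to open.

Minimum total cost: 249

For any fixed open set, each user region goes to its cheapest open site; total = fixed + service.
{Red}: Galt→Red 6·5=30, York→Red 3·12=36, Ryde→Red 5·23=115. Service 181; fixed 68; total 249.
{Red, Violet}: service 158 + fixed 101 = 259
{Amber}: service 216 + fixed 44 = 260
{Red, Blue, Green, Amber, Violet, Teal}: service 158 + fixed 299 = 457
No other subset beats 249.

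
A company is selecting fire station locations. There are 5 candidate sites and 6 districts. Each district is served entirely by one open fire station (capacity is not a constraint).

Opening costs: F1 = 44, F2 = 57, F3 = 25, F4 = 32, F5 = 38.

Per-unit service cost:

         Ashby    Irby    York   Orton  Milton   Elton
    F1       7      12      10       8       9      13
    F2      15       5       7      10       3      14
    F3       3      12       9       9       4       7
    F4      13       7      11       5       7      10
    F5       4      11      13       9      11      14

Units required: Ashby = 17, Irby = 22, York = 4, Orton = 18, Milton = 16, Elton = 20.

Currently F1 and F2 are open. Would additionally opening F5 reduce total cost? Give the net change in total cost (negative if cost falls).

Yes — net change −13 (cost falls by 13).

Current service cost with {F1, F2}: 709.
Adding F5: each district re-picks its cheapest; new service cost 658, saving 51.
Extra fixed cost: 38. Net change = 38 − 51 = -13.
(Totals: 810 → 797.)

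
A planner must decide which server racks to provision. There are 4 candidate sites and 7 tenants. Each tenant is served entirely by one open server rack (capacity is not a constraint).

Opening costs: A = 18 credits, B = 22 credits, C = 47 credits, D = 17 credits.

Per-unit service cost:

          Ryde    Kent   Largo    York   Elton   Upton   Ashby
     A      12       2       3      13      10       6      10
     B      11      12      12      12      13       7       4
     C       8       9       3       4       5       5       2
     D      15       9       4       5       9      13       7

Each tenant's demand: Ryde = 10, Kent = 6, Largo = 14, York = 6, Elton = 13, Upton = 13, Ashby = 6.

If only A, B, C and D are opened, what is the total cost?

Each tenant is assigned to its cheapest site among the open ones.
{A, B, C, D}: Ryde→C 8·10=80, Kent→A 2·6=12, Largo→A 3·14=42, York→C 4·6=24, Elton→C 5·13=65, Upton→C 5·13=65, Ashby→C 2·6=12. Service 300; fixed 104; total 404.

Total cost: 404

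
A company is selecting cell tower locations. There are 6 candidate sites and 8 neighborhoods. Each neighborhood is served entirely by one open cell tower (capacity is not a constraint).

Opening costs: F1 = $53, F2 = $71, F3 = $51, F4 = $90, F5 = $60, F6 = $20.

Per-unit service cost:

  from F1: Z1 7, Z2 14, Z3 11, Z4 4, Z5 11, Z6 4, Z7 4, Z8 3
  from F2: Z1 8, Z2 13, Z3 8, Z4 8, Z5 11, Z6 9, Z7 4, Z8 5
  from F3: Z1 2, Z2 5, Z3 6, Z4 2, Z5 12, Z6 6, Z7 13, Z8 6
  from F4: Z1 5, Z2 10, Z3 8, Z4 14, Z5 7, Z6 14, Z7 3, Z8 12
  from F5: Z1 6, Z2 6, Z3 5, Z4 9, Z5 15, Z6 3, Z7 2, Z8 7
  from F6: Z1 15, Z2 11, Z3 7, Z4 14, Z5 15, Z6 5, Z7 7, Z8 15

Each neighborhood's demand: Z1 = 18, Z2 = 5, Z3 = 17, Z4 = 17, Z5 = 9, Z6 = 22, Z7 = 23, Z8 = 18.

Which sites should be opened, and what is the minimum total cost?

For any fixed open set, each neighborhood goes to its cheapest open site; total = fixed + service.
{F1, F3, F5}: Z1→F3 2·18=36, Z2→F3 5·5=25, Z3→F5 5·17=85, Z4→F3 2·17=34, Z5→F1 11·9=99, Z6→F5 3·22=66, Z7→F5 2·23=46, Z8→F1 3·18=54. Service 445; fixed 164; total 609.
{F3, F5}: Z1→F3 2·18=36, Z2→F3 5·5=25, Z3→F5 5·17=85, Z4→F3 2·17=34, Z5→F3 12·9=108, Z6→F5 3·22=66, Z7→F5 2·23=46, Z8→F3 6·18=108. Service 508; fixed 111; total 619.
{F1, F3, F5, F6}: Z1→F3 2·18=36, Z2→F3 5·5=25, Z3→F5 5·17=85, Z4→F3 2·17=34, Z5→F1 11·9=99, Z6→F5 3·22=66, Z7→F5 2·23=46, Z8→F1 3·18=54. Service 445; fixed 184; total 629.
{F1, F2, F3, F4, F5, F6}: Z1→F3 2·18=36, Z2→F3 5·5=25, Z3→F5 5·17=85, Z4→F3 2·17=34, Z5→F4 7·9=63, Z6→F5 3·22=66, Z7→F5 2·23=46, Z8→F1 3·18=54. Service 409; fixed 345; total 754.
No other subset beats 609.

Open F1, F3 and F5; minimum total cost 609.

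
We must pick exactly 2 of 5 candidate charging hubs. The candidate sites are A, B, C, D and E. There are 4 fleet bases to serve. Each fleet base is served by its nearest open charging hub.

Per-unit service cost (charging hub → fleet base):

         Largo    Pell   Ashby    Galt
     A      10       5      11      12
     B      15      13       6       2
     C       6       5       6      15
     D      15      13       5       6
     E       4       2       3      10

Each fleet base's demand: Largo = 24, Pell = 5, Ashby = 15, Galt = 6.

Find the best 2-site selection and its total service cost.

Choose B and E; total service cost 163.

With exactly 2 open, each fleet base uses its cheapest among the chosen.
{B, E}: Largo→E 4·24=96, Pell→E 2·5=10, Ashby→E 3·15=45, Galt→B 2·6=12. Service cost 163.
{D, E}: service cost 187
{A, E}: service cost 211
Among all 10 size-2 choices, {B, E} is lowest.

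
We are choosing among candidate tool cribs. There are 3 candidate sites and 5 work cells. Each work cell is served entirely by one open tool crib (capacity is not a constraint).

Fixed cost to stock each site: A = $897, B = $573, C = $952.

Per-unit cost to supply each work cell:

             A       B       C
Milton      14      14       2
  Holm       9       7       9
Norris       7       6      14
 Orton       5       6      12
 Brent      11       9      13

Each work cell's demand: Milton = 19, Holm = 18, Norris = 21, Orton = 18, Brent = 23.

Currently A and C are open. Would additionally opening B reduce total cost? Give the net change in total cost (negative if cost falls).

Current service cost with {A, C}: 690.
Adding B: each work cell re-picks its cheapest; new service cost 587, saving 103.
Extra fixed cost: 573. Net change = 573 − 103 = 470.
(Totals: 2539 → 3009.)

No — net change +470 (cost rises by 470).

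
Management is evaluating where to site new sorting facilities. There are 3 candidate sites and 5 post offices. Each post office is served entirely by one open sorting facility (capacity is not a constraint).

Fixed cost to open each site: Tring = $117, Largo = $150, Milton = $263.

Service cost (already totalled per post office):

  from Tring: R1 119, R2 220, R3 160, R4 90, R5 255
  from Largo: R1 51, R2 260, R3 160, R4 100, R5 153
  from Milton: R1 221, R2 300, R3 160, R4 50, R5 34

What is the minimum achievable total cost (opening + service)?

For any fixed open set, each post office goes to its cheapest open site; total = fixed + service.
{Largo}: R1→Largo 51, R2→Largo 260, R3→Largo 160, R4→Largo 100, R5→Largo 153. Service 724; fixed 150; total 874.
{Tring, Largo}: service 674 + fixed 267 = 941
{Tring}: service 844 + fixed 117 = 961
{Tring, Largo, Milton}: R1→Largo 51, R2→Tring 220, R3→Tring 160, R4→Milton 50, R5→Milton 34. Service 515; fixed 530; total 1045.
(All 7 nonempty subsets were checked; Largo only is lowest.)

Minimum total cost: 874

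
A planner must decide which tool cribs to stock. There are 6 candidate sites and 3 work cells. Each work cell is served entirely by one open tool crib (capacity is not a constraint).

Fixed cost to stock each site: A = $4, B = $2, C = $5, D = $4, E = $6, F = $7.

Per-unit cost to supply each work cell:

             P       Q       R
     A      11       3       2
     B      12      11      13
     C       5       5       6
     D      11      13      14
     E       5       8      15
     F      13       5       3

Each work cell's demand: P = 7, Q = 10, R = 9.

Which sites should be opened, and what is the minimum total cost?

For any fixed open set, each work cell goes to its cheapest open site; total = fixed + service.
{A, C}: P→C 5·7=35, Q→A 3·10=30, R→A 2·9=18. Service 83; fixed 9; total 92.
{A, E}: P→E 5·7=35, Q→A 3·10=30, R→A 2·9=18. Service 83; fixed 10; total 93.
{A, B, C}: service 83 + fixed 11 = 94
{A, B, C, D, E, F}: P→C 5·7=35, Q→A 3·10=30, R→A 2·9=18. Service 83; fixed 28; total 111.
No other subset beats 92.

Open A and C; minimum total cost 92.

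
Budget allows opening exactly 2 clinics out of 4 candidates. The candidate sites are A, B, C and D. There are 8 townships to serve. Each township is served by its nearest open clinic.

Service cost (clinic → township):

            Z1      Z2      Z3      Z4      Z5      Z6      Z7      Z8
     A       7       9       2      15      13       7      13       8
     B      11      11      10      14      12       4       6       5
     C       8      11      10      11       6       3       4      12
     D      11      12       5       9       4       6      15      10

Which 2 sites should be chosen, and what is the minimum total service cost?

With exactly 2 open, each township uses its cheapest among the chosen.
{A, C}: Z1→A 7, Z2→A 9, Z3→A 2, Z4→C 11, Z5→C 6, Z6→C 3, Z7→C 4, Z8→A 8. Service cost 50.
{C, D}: service cost 54
{B, D}: service cost 55
Among all 6 size-2 choices, {A, C} is lowest.

Choose A and C; total service cost 50.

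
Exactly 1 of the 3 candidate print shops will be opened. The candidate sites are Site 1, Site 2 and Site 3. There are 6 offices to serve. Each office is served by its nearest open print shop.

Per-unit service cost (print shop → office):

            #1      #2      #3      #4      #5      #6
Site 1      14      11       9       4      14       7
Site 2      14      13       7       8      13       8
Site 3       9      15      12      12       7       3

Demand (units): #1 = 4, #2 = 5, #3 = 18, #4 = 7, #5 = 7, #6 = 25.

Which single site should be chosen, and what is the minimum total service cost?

With exactly 1 open, each office uses its cheapest among the chosen.
{Site 3}: #1→Site 3 9·4=36, #2→Site 3 15·5=75, #3→Site 3 12·18=216, #4→Site 3 12·7=84, #5→Site 3 7·7=49, #6→Site 3 3·25=75. Service cost 535.
{Site 1}: service cost 574
{Site 2}: service cost 594
Among all 3 size-1 choices, {Site 3} is lowest.

Choose Site 3 only; total service cost 535.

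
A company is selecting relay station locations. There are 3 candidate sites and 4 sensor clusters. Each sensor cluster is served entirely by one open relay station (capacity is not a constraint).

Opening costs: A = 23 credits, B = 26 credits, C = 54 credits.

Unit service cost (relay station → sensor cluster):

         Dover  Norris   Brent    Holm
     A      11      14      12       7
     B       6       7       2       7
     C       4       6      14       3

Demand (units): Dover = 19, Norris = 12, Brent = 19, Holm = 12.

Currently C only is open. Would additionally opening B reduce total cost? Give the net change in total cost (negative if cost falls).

Yes — net change −202 (cost falls by 202).

Current service cost with {C}: 450.
Adding B: each sensor cluster re-picks its cheapest; new service cost 222, saving 228.
Extra fixed cost: 26. Net change = 26 − 228 = -202.
(Totals: 504 → 302.)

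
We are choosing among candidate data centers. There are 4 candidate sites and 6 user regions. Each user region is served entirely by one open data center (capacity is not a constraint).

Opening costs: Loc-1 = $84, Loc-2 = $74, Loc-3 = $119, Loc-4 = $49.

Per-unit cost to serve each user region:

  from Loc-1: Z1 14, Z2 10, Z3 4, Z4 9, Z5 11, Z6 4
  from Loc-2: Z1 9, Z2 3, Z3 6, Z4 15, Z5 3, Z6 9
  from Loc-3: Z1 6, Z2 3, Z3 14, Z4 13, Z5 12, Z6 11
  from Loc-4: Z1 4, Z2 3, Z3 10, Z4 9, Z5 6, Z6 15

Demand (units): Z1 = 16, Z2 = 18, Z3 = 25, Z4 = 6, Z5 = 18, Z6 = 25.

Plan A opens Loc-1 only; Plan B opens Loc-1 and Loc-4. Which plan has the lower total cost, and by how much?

Plan B is cheaper by 327.

Plan A: {Loc-1}: Z1→Loc-1 14·16=224, Z2→Loc-1 10·18=180, Z3→Loc-1 4·25=100, Z4→Loc-1 9·6=54, Z5→Loc-1 11·18=198, Z6→Loc-1 4·25=100. Service 856; fixed 84; total 940.
Plan B: {Loc-1, Loc-4}: Z1→Loc-4 4·16=64, Z2→Loc-4 3·18=54, Z3→Loc-1 4·25=100, Z4→Loc-1 9·6=54, Z5→Loc-4 6·18=108, Z6→Loc-1 4·25=100. Service 480; fixed 133; total 613.
Difference: |940 − 613| = 327.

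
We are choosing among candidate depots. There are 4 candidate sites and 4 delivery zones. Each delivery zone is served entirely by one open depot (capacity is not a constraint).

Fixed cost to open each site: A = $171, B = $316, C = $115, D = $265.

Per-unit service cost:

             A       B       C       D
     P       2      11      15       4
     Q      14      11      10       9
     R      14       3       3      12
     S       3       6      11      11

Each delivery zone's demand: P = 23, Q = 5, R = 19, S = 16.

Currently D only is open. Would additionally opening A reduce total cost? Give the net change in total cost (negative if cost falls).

Current service cost with {D}: 541.
Adding A: each delivery zone re-picks its cheapest; new service cost 367, saving 174.
Extra fixed cost: 171. Net change = 171 − 174 = -3.
(Totals: 806 → 803.)

Yes — net change −3 (cost falls by 3).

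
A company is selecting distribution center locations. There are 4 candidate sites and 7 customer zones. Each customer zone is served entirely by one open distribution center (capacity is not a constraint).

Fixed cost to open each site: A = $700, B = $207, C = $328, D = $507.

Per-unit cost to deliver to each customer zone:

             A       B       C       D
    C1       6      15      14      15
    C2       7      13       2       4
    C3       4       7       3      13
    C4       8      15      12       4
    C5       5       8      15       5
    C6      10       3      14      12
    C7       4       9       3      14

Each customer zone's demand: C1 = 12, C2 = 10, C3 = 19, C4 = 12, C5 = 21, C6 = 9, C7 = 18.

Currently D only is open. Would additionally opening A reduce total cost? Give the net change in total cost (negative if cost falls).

No — net change +223 (cost rises by 223).

Current service cost with {D}: 980.
Adding A: each customer zone re-picks its cheapest; new service cost 503, saving 477.
Extra fixed cost: 700. Net change = 700 − 477 = 223.
(Totals: 1487 → 1710.)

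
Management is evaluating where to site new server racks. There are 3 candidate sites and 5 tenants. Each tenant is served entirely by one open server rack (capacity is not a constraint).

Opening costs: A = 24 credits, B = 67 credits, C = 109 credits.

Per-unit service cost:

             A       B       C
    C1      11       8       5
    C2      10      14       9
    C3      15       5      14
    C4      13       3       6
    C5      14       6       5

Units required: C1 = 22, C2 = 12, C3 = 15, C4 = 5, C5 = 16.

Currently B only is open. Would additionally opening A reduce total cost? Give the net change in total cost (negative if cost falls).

Current service cost with {B}: 530.
Adding A: each tenant re-picks its cheapest; new service cost 482, saving 48.
Extra fixed cost: 24. Net change = 24 − 48 = -24.
(Totals: 597 → 573.)

Yes — net change −24 (cost falls by 24).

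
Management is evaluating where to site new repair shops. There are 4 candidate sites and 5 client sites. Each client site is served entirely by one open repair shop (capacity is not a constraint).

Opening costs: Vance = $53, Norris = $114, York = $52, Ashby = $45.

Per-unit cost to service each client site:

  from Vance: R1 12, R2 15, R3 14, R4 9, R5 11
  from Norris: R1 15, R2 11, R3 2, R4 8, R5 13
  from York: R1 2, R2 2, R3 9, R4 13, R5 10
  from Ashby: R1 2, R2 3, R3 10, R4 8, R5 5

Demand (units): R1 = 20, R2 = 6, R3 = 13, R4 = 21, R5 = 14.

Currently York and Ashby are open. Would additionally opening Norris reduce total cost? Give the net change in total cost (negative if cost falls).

No — net change +23 (cost rises by 23).

Current service cost with {York, Ashby}: 407.
Adding Norris: each client site re-picks its cheapest; new service cost 316, saving 91.
Extra fixed cost: 114. Net change = 114 − 91 = 23.
(Totals: 504 → 527.)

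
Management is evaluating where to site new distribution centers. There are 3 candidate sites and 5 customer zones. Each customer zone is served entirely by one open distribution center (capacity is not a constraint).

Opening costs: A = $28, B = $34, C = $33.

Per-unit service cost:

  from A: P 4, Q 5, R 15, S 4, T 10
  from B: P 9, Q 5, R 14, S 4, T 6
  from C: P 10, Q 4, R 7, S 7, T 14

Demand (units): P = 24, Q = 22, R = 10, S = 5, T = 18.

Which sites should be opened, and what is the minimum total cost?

Open A, B and C; minimum total cost 477.

For any fixed open set, each customer zone goes to its cheapest open site; total = fixed + service.
{A, B, C}: P→A 4·24=96, Q→C 4·22=88, R→C 7·10=70, S→A 4·5=20, T→B 6·18=108. Service 382; fixed 95; total 477.
{A, C}: P→A 4·24=96, Q→C 4·22=88, R→C 7·10=70, S→A 4·5=20, T→A 10·18=180. Service 454; fixed 61; total 515.
{A, B}: P→A 4·24=96, Q→A 5·22=110, R→B 14·10=140, S→A 4·5=20, T→B 6·18=108. Service 474; fixed 62; total 536.
{A}: service 556 + fixed 28 = 584
No other subset beats 477.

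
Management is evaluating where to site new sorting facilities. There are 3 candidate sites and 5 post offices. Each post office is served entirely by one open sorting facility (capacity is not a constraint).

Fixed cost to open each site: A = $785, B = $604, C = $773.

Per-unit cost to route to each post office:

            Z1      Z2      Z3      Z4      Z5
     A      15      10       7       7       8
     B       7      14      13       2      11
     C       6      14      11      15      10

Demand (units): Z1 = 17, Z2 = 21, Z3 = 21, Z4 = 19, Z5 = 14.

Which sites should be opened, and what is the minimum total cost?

For any fixed open set, each post office goes to its cheapest open site; total = fixed + service.
{B}: Z1→B 7·17=119, Z2→B 14·21=294, Z3→B 13·21=273, Z4→B 2·19=38, Z5→B 11·14=154. Service 878; fixed 604; total 1482.
{A}: Z1→A 15·17=255, Z2→A 10·21=210, Z3→A 7·21=147, Z4→A 7·19=133, Z5→A 8·14=112. Service 857; fixed 785; total 1642.
{C}: Z1→C 6·17=102, Z2→C 14·21=294, Z3→C 11·21=231, Z4→C 15·19=285, Z5→C 10·14=140. Service 1052; fixed 773; total 1825.
{A, B, C}: service 609 + fixed 2162 = 2771
No other subset beats 1482.

Open B only; minimum total cost 1482.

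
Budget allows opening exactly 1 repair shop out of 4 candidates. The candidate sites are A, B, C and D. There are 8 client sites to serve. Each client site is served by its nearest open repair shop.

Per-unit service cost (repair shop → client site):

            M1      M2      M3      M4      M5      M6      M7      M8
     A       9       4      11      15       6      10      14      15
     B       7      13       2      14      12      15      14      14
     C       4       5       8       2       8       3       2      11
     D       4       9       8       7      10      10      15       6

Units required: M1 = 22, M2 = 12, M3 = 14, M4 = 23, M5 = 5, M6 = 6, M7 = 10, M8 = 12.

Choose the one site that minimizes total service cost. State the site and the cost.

With exactly 1 open, each client site uses its cheapest among the chosen.
{C}: M1→C 4·22=88, M2→C 5·12=60, M3→C 8·14=112, M4→C 2·23=46, M5→C 8·5=40, M6→C 3·6=18, M7→C 2·10=20, M8→C 11·12=132. Service cost 516.
{D}: service cost 801
{B}: service cost 1118
Among all 4 size-1 choices, {C} is lowest.

Choose C only; total service cost 516.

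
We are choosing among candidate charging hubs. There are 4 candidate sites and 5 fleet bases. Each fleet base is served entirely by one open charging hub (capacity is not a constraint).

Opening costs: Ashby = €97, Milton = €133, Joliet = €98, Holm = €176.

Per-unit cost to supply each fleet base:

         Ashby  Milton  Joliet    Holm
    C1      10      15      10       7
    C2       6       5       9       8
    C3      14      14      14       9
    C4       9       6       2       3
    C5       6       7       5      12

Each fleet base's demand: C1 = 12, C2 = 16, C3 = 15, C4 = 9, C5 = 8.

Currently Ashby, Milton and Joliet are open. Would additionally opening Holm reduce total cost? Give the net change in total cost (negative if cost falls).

Current service cost with {Ashby, Milton, Joliet}: 468.
Adding Holm: each fleet base re-picks its cheapest; new service cost 357, saving 111.
Extra fixed cost: 176. Net change = 176 − 111 = 65.
(Totals: 796 → 861.)

No — net change +65 (cost rises by 65).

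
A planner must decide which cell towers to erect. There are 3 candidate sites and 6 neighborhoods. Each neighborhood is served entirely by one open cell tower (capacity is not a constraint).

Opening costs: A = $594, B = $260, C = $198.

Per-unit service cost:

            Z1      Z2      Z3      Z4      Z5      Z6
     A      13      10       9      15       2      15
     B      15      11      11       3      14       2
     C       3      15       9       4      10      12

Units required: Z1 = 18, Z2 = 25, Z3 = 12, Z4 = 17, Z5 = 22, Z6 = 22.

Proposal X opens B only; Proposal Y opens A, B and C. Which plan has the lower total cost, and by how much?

Proposal X is cheaper by 263.

Proposal X: {B}: Z1→B 15·18=270, Z2→B 11·25=275, Z3→B 11·12=132, Z4→B 3·17=51, Z5→B 14·22=308, Z6→B 2·22=44. Service 1080; fixed 260; total 1340.
Proposal Y: {A, B, C}: Z1→C 3·18=54, Z2→A 10·25=250, Z3→A 9·12=108, Z4→B 3·17=51, Z5→A 2·22=44, Z6→B 2·22=44. Service 551; fixed 1052; total 1603.
Difference: |1340 − 1603| = 263.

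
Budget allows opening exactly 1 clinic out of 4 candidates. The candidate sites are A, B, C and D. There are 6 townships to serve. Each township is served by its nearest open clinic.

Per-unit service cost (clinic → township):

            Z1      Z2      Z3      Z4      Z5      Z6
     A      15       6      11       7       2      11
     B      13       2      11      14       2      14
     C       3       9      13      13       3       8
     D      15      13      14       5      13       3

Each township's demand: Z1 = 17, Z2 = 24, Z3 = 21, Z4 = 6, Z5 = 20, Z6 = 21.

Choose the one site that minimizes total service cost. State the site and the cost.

With exactly 1 open, each township uses its cheapest among the chosen.
{C}: Z1→C 3·17=51, Z2→C 9·24=216, Z3→C 13·21=273, Z4→C 13·6=78, Z5→C 3·20=60, Z6→C 8·21=168. Service cost 846.
{B}: service cost 918
{A}: service cost 943
Among all 4 size-1 choices, {C} is lowest.

Choose C only; total service cost 846.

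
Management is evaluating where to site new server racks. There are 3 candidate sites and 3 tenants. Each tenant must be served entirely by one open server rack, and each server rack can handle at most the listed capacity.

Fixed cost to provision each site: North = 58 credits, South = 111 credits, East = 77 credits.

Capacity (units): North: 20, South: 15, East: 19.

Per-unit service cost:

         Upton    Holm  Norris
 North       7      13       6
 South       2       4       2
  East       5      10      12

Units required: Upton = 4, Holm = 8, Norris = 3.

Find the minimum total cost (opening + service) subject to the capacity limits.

Minimum total cost: 157

Open {South}: Upton→South 2·4=8, Holm→South 4·8=32, Norris→South 2·3=6.
Loads: South carries 15/15. Service 46; fixed 111; total 157.
Next best feasible plan costs 208.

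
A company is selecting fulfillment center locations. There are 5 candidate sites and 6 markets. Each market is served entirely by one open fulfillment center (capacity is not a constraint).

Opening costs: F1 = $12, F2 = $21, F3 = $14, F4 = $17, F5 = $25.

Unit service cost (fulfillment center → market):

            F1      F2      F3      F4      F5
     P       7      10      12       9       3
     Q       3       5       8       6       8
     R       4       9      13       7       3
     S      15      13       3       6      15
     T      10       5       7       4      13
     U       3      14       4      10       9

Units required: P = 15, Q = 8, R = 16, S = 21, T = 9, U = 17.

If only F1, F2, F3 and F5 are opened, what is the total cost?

Each market is assigned to its cheapest site among the open ones.
{F1, F2, F3, F5}: P→F5 3·15=45, Q→F1 3·8=24, R→F5 3·16=48, S→F3 3·21=63, T→F2 5·9=45, U→F1 3·17=51. Service 276; fixed 72; total 348.

Total cost: 348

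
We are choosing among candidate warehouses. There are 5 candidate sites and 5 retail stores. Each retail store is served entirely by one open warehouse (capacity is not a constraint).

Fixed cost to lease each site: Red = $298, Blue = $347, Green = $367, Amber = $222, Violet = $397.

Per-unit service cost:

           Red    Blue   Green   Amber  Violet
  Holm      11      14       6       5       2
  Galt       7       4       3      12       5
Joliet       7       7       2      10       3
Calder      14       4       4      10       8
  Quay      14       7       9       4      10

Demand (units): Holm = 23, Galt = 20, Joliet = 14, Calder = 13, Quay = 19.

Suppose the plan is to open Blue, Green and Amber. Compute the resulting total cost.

Each retail store is assigned to its cheapest site among the open ones.
{Blue, Green, Amber}: Holm→Amber 5·23=115, Galt→Green 3·20=60, Joliet→Green 2·14=28, Calder→Blue 4·13=52, Quay→Amber 4·19=76. Service 331; fixed 936; total 1267.

Total cost: 1267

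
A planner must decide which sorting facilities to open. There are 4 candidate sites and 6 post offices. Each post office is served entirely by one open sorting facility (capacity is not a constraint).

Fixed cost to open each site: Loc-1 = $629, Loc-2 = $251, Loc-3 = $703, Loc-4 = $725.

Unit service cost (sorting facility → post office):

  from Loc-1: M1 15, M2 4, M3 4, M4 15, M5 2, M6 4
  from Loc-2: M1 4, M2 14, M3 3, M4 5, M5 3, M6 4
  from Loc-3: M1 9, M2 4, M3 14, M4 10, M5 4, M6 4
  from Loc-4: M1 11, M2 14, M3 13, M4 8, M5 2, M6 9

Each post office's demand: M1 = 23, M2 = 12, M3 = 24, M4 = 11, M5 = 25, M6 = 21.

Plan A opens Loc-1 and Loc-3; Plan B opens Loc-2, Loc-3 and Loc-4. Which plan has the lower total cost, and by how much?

Plan A: {Loc-1, Loc-3}: M1→Loc-3 9·23=207, M2→Loc-1 4·12=48, M3→Loc-1 4·24=96, M4→Loc-3 10·11=110, M5→Loc-1 2·25=50, M6→Loc-1 4·21=84. Service 595; fixed 1332; total 1927.
Plan B: {Loc-2, Loc-3, Loc-4}: M1→Loc-2 4·23=92, M2→Loc-3 4·12=48, M3→Loc-2 3·24=72, M4→Loc-2 5·11=55, M5→Loc-4 2·25=50, M6→Loc-2 4·21=84. Service 401; fixed 1679; total 2080.
Difference: |1927 − 2080| = 153.

Plan A is cheaper by 153.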